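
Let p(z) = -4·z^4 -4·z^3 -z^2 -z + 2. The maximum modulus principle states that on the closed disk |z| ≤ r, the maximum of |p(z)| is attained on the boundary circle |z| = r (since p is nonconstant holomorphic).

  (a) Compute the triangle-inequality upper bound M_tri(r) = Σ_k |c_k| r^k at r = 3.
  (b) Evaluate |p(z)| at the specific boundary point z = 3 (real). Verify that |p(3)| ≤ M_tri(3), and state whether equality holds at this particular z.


Coefficients: c_0 = 2, c_1 = -1, c_2 = -1, c_3 = -4, c_4 = -4. Radius r = 3.
Part (a). Triangle bound: M_tri(r) = Σ_k |c_k| r^k
  = |2|·3^0 + |-1|·3^1 + |-1|·3^2 + |-4|·3^3 + |-4|·3^4
  = 2 + 3 + 9 + 108 + 324 = 446.
This bounds M(r) := max_{|z|=r} |p(z)| from above; equality holds iff all terms c_k z^k can be made to align in phase at a single z on |z|=r.
Part (b). At z = 3 (real, on the circle |z| = r):
  p(3) = (2)·3^0 + (-1)·3^1 + (-1)·3^2 + (-4)·3^3 + (-4)·3^4 = -442.
  |p(3)| = 442.
Check: |p(3)| = 442 ≤ 446 = M_tri(3). ✓ Equality does not hold at z = 3 (the coefficients have mixed signs, so the terms do not all align in phase there).

M_tri(3) = 446; |p(3)| = 442; equality at z=3: no.


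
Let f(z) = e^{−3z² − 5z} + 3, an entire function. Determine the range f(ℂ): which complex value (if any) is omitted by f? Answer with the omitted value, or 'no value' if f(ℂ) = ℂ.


Little Picard bounds the complement of f(ℂ) to at most one point.
The exponent g(z) = −3z² − 5z is a nonconstant polynomial, hence surjective onto ℂ. So e^{g(z)} takes every value in {e^w : w ∈ ℂ} = ℂ ∖ {0}. Adding 3 shifts the range to ℂ ∖ {3}. f omits exactly 3.

Omitted value: 3.


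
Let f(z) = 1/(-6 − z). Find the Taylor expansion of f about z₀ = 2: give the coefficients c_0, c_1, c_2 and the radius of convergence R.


Let w = z − z₀, so z = z₀ + w.
Then -6 − z = -6 − (z₀ + w) = (-6 − z₀) − w = -8 − w.
f(z) = 1/(-8 − w) = (1/(-8)) · 1/(1 − w/(-8)) = Σ_{n≥0} w^n / (-8)^(n+1).
So c_n = 1/(-8)^(n+1):
  c_0 = 1/(-8)^1 = -1/8.
  c_1 = 1/(-8)^2 = 1/64.
  c_2 = 1/(-8)^3 = -1/512.
The series is valid for |w/d| < 1, i.e. |z − z₀| < |d|.
Radius of convergence: R = |-6 − z₀| = |-8| = 8 (distance from z₀ to the singularity z = -6).

c_0 = -1/8, c_1 = 1/64, c_2 = -1/512; R = 8.


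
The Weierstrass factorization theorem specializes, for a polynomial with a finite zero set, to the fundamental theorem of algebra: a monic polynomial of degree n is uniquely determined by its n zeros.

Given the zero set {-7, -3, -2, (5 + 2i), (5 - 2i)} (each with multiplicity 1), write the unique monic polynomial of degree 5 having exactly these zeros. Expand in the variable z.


The polynomial is p(z) = ∏_{α ∈ S} (z − α), where S = {-7, -3, -2, (5 + 2i), (5 - 2i)}.
Expanding the product yields: p(z) = z^5 + 2·z^4 -50·z^3 -20·z^2 + 769·z + 1218.
Note conjugate pairs combine to real quadratics: (z − (5+2i))(z − (5−2i)) = z² − 10z + 29.
The resulting polynomial has degree 5 and real coefficients as required.

p(z) = z^5 + 2·z^4 -50·z^3 -20·z^2 + 769·z + 1218.


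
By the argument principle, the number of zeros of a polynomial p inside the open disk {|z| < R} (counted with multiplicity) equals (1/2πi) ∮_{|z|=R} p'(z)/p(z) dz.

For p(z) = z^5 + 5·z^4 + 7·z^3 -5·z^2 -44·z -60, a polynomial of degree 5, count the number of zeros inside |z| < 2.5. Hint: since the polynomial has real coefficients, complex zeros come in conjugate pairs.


The zeros of p are: -3, 2, -2, (-1 + 2i), (-1 - 2i).
Their magnitudes are: 3, 2, 2, 2.236, 2.236.
Zeros with |z| < R = 2.5: 2, -2, (-1 + 2i), (-1 - 2i).
Count = 4.
By the argument principle, (1/2πi) ∮_{|z|=R} p'(z)/p(z) dz equals exactly this count.

Number of zeros inside |z| < 2.5: 4.


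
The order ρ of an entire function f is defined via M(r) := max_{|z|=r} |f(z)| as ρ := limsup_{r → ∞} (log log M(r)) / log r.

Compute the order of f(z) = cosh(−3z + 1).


cosh(w) is a linear combination of e^{iw} and e^{−iw} (or e^w, e^{−w} in the hyperbolic case), so |cosh(w)| ≤ e^{|w|}. With w = −3z + 1, |w| ≤ 3|z| + 1 = 3r + 1 on |z| = r, giving M(r) ≤ e^{3r + 1}, so ρ ≤ 1. On a suitable ray (z = it for sin/cos; z = t for sinh/cosh, t real → ∞), |cosh(−3z + 1)| grows like e^{3|t|}/2, so ρ ≥ 1. Hence ρ = 1.
Therefore ρ = 1.

Order ρ = 1.


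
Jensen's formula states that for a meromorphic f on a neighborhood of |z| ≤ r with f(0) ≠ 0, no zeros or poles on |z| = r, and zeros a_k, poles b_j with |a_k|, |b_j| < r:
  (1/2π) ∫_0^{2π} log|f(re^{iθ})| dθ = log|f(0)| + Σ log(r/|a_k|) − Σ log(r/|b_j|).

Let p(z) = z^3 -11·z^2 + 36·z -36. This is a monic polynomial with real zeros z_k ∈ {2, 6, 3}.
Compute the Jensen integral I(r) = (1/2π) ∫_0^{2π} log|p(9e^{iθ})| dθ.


Zeros: 2, 3, 6; r = 9.
Inside |z| < r: 2, 3, 6. Outside (|z| ≥ r): ∅.
p(0) = -36, so log|p(0)| = log(36) = 3.5835.
Apply Jensen: I(r) = log|p(0)| + Σ_k log(r/|z_k|), summed over zeros inside |z| < r.
  log(r/|z_k|) for z_k = 2: log(9/2) = 1.5041
  log(r/|z_k|) for z_k = 6: log(9/6) = 0.4055
  log(r/|z_k|) for z_k = 3: log(9/3) = 1.0986
Sum over inside zeros: 3.0082.
I(r) = log|p(0)| + (inside sum) = 3.5835 + 3.0082 = 6.5917.
Closed form (all zeros inside, monic): I(r) = n·log(r) = 3·log(9) = 6.5917. ✓

I(r) ≈ 6.5917.


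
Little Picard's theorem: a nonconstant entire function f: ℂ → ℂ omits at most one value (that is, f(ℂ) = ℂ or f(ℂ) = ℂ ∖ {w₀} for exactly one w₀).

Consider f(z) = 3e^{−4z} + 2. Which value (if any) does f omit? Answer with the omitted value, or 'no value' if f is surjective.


Little Picard bounds the complement of f(ℂ) to at most one point.
e^{−4z} is never zero on ℂ, so 3·e^{−4z} takes every value in ℂ ∖ {0}. Adding 2 shifts the range to ℂ ∖ {2}. Thus f omits exactly the value 2.

Omitted value: 2.


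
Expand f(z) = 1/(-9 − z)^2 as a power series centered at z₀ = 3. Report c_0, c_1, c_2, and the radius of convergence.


Let w = z − z₀, so z = z₀ + w.
Then -9 − z = -9 − (z₀ + w) = (-9 − z₀) − w = -12 − w.
f(z) = 1/(-12 − w)^2 = (1/(-12)^2) · (1 − w/(-12))^{−2}.
By the binomial series (1−u)^{−2} = Σ_{n≥0} C(n+1, 1) u^n for |u|<1, with u = w/(-12):
  c_n = C(n+1, 1) / (-12)^(n+2).
  c_0 = 1/(-12)^2 = 1/144.
  c_1 = 2/(-12)^3 = -1/864.
  c_2 = 3/(-12)^4 = 1/6912.
The series is valid for |w/d| < 1, i.e. |z − z₀| < |d|.
Radius of convergence: R = |-9 − z₀| = |-12| = 12 (distance from z₀ to the singularity z = -9).

c_0 = 1/144, c_1 = -1/864, c_2 = 1/6912; R = 12.


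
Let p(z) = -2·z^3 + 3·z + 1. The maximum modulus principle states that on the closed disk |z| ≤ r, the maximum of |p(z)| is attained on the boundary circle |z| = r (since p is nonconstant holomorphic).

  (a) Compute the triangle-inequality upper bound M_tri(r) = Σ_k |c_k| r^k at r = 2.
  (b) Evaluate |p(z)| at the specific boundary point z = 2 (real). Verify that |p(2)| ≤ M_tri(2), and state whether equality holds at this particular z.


Coefficients: c_0 = 1, c_1 = 3, c_2 = 0, c_3 = -2. Radius r = 2.
Part (a). Triangle bound: M_tri(r) = Σ_k |c_k| r^k
  = |1|·2^0 + |3|·2^1 + |0|·2^2 + |-2|·2^3
  = 1 + 6 + 0 + 16 = 23.
This bounds M(r) := max_{|z|=r} |p(z)| from above; equality holds iff all terms c_k z^k can be made to align in phase at a single z on |z|=r.
Part (b). At z = 2 (real, on the circle |z| = r):
  p(2) = (1)·2^0 + (3)·2^1 + (0)·2^2 + (-2)·2^3 = -9.
  |p(2)| = 9.
Check: |p(2)| = 9 ≤ 23 = M_tri(2). ✓ Equality does not hold at z = 2 (the coefficients have mixed signs, so the terms do not all align in phase there).

M_tri(2) = 23; |p(2)| = 9; equality at z=2: no.


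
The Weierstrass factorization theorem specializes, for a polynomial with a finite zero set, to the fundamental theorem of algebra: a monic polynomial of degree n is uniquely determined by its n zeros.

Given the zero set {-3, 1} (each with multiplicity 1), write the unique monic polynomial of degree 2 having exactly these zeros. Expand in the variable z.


The polynomial is p(z) = ∏_{α ∈ S} (z − α), where S = {-3, 1}.
Expanding the product yields: p(z) = z^2 + 2·z -3.
The resulting polynomial has degree 2 and real coefficients as required.

p(z) = z^2 + 2·z -3.


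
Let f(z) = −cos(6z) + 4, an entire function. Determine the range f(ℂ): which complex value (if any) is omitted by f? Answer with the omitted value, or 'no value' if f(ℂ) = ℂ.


Little Picard bounds the complement of f(ℂ) to at most one point.
cos is entire and surjective onto ℂ: for every w ∈ ℂ, cos(ζ) = w has a solution ζ ∈ ℂ (e.g., via the complex inverse arccos). With ζ = 6z this gives z = ζ/(6). Then -1·cos(6z) takes every value in -1·ℂ = ℂ, and adding 4 is a bijection of ℂ. So f is surjective and omits no value. (Note: only on the real line is cos bounded by [−1, 1].)

Omitted value: no value.


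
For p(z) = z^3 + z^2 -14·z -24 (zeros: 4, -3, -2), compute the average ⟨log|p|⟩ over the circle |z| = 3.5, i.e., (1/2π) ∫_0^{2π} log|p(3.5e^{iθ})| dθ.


Zeros: -3, -2, 4; r = 3.5.
Inside |z| < r: -3, -2. Outside (|z| ≥ r): 4.
p(0) = -24, so log|p(0)| = log(24) = 3.1781.
Apply Jensen: I(r) = log|p(0)| + Σ_k log(r/|z_k|), summed over zeros inside |z| < r.
  log(r/|z_k|) for z_k = -3: log(3.5/3) = 0.1542
  log(r/|z_k|) for z_k = -2: log(3.5/2) = 0.5596
  Outside zeros (4) contribute nothing to the Jensen sum.
Sum over inside zeros: 0.7138.
I(r) = log|p(0)| + (inside sum) = 3.1781 + 0.7138 = 3.8918.
Note: since some zeros are outside |z| ≤ r, the simplified n·log(r) form does NOT apply — only the inside zeros contribute.

I(r) ≈ 3.8918.


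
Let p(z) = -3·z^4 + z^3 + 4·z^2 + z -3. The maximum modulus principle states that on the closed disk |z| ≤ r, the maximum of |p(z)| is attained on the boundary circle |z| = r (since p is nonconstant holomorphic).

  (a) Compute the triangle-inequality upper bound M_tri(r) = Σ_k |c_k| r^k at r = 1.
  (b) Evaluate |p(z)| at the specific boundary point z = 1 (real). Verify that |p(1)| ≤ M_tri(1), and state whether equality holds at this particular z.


Coefficients: c_0 = -3, c_1 = 1, c_2 = 4, c_3 = 1, c_4 = -3. Radius r = 1.
Part (a). Triangle bound: M_tri(r) = Σ_k |c_k| r^k
  = |-3|·1^0 + |1|·1^1 + |4|·1^2 + |1|·1^3 + |-3|·1^4
  = 3 + 1 + 4 + 1 + 3 = 12.
This bounds M(r) := max_{|z|=r} |p(z)| from above; equality holds iff all terms c_k z^k can be made to align in phase at a single z on |z|=r.
Part (b). At z = 1 (real, on the circle |z| = r):
  p(1) = (-3)·1^0 + (1)·1^1 + (4)·1^2 + (1)·1^3 + (-3)·1^4 = 0.
  |p(1)| = 0.
Check: |p(1)| = 0 ≤ 12 = M_tri(1). ✓ Equality does not hold at z = 1 (the coefficients have mixed signs, so the terms do not all align in phase there).

M_tri(1) = 12; |p(1)| = 0; equality at z=1: no.


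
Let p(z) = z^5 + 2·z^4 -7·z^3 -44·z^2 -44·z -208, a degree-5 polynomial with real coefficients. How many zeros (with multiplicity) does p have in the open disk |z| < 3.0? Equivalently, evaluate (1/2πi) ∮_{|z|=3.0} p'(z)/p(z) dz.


The zeros of p are: 4, (-3 + 2i), (-3 - 2i), (0 + 2i), (0 - 2i).
Their magnitudes are: 4, 3.606, 3.606, 2, 2.
Zeros with |z| < R = 3.0: (0 + 2i), (0 - 2i).
Count = 2.
By the argument principle, (1/2πi) ∮_{|z|=R} p'(z)/p(z) dz equals exactly this count.

Number of zeros inside |z| < 3.0: 2.


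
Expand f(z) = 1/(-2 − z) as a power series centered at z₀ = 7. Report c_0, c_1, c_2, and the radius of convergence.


Let w = z − z₀, so z = z₀ + w.
Then -2 − z = -2 − (z₀ + w) = (-2 − z₀) − w = -9 − w.
f(z) = 1/(-9 − w) = (1/(-9)) · 1/(1 − w/(-9)) = Σ_{n≥0} w^n / (-9)^(n+1).
So c_n = 1/(-9)^(n+1):
  c_0 = 1/(-9)^1 = -1/9.
  c_1 = 1/(-9)^2 = 1/81.
  c_2 = 1/(-9)^3 = -1/729.
The series is valid for |w/d| < 1, i.e. |z − z₀| < |d|.
Radius of convergence: R = |-2 − z₀| = |-9| = 9 (distance from z₀ to the singularity z = -2).

c_0 = -1/9, c_1 = 1/81, c_2 = -1/729; R = 9.


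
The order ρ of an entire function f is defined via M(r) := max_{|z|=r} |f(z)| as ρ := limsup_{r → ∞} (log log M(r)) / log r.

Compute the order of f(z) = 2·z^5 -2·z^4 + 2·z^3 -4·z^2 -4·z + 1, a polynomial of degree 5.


|f(z)| ≤ Σ|c_k|·r^k = O(r^5) as r → ∞. Polynomial growth is O(e^{r^ε}) for every ε > 0 (since r^5/e^{r^ε} → 0), so ρ ≤ ε for all ε > 0, i.e. ρ = 0. Every nonconstant polynomial has order 0.
Therefore ρ = 0.

Order ρ = 0.


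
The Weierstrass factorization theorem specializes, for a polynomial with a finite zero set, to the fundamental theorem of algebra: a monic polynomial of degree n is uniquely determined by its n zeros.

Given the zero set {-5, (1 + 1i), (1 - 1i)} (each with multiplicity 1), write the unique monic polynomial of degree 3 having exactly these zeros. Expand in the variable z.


The polynomial is p(z) = ∏_{α ∈ S} (z − α), where S = {-5, (1 + 1i), (1 - 1i)}.
Expanding the product yields: p(z) = z^3 + 3·z^2 -8·z + 10.
Note conjugate pairs combine to real quadratics: (z − (1+1i))(z − (1−1i)) = z² − 2z + 2.
The resulting polynomial has degree 3 and real coefficients as required.

p(z) = z^3 + 3·z^2 -8·z + 10.


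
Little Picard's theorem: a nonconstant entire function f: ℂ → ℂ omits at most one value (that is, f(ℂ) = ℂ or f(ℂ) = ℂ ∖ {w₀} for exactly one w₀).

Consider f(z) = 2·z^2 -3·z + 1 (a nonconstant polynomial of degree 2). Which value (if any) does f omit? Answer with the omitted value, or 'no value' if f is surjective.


Little Picard bounds the complement of f(ℂ) to at most one point.
For every w ∈ ℂ, the equation p(z) − w = 0 is a nonconstant polynomial in z and hence has at least one root by the fundamental theorem of algebra. So p is surjective onto ℂ, omitting no value.

Omitted value: no value.


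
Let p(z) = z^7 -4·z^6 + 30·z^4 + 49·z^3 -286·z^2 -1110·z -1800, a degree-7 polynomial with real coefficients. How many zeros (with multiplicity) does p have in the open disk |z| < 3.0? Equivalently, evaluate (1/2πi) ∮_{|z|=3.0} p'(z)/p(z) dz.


The zeros of p are: 4, (3 + 3i), (3 - 3i), (-1 + 2i), (-1 - 2i), (-2 + 1i), (-2 - 1i).
Their magnitudes are: 4, 4.243, 4.243, 2.236, 2.236, 2.236, 2.236.
Zeros with |z| < R = 3.0: (-1 + 2i), (-1 - 2i), (-2 + 1i), (-2 - 1i).
Count = 4.
By the argument principle, (1/2πi) ∮_{|z|=R} p'(z)/p(z) dz equals exactly this count.

Number of zeros inside |z| < 3.0: 4.


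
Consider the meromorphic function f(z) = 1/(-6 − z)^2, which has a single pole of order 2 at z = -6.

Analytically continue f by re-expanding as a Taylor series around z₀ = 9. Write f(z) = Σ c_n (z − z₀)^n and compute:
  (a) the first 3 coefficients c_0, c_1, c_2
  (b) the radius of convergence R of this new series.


Let w = z − z₀, so z = z₀ + w.
Then -6 − z = -6 − (z₀ + w) = (-6 − z₀) − w = -15 − w.
f(z) = 1/(-15 − w)^2 = (1/(-15)^2) · (1 − w/(-15))^{−2}.
By the binomial series (1−u)^{−2} = Σ_{n≥0} C(n+1, 1) u^n for |u|<1, with u = w/(-15):
  c_n = C(n+1, 1) / (-15)^(n+2).
  c_0 = 1/(-15)^2 = 1/225.
  c_1 = 2/(-15)^3 = -2/3375.
  c_2 = 3/(-15)^4 = 1/16875.
The series is valid for |w/d| < 1, i.e. |z − z₀| < |d|.
Radius of convergence: R = |-6 − z₀| = |-15| = 15 (distance from z₀ to the singularity z = -6).

c_0 = 1/225, c_1 = -2/3375, c_2 = 1/16875; R = 15.


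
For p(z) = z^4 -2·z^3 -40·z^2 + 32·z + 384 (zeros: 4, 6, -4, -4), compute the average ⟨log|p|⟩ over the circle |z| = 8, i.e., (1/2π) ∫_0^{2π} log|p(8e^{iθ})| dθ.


Zeros: -4, -4, 4, 6; r = 8.
Inside |z| < r: -4, -4, 4, 6. Outside (|z| ≥ r): ∅.
p(0) = 384, so log|p(0)| = log(384) = 5.9506.
Apply Jensen: I(r) = log|p(0)| + Σ_k log(r/|z_k|), summed over zeros inside |z| < r.
  log(r/|z_k|) for z_k = 4: log(8/4) = 0.6931
  log(r/|z_k|) for z_k = 6: log(8/6) = 0.2877
  log(r/|z_k|) for z_k = -4: log(8/4) = 0.6931
  log(r/|z_k|) for z_k = -4: log(8/4) = 0.6931
Sum over inside zeros: 2.3671.
I(r) = log|p(0)| + (inside sum) = 5.9506 + 2.3671 = 8.3178.
Closed form (all zeros inside, monic): I(r) = n·log(r) = 4·log(8) = 8.3178. ✓

I(r) ≈ 8.3178.


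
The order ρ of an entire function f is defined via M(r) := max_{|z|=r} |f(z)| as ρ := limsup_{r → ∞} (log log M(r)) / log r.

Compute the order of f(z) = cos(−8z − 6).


cos(w) is a linear combination of e^{iw} and e^{−iw} (or e^w, e^{−w} in the hyperbolic case), so |cos(w)| ≤ e^{|w|}. With w = −8z − 6, |w| ≤ 8|z| + 6 = 8r + 6 on |z| = r, giving M(r) ≤ e^{8r + 6}, so ρ ≤ 1. On a suitable ray (z = it for sin/cos; z = t for sinh/cosh, t real → ∞), |cos(−8z − 6)| grows like e^{8|t|}/2, so ρ ≥ 1. Hence ρ = 1.
Therefore ρ = 1.

Order ρ = 1.


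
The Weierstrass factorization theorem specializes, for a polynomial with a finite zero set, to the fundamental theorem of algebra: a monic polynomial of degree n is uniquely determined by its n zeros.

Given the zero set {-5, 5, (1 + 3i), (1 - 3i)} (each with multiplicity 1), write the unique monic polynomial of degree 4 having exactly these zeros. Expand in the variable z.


The polynomial is p(z) = ∏_{α ∈ S} (z − α), where S = {-5, 5, (1 + 3i), (1 - 3i)}.
Expanding the product yields: p(z) = z^4 -2·z^3 -15·z^2 + 50·z -250.
Note conjugate pairs combine to real quadratics: (z − (1+3i))(z − (1−3i)) = z² − 2z + 10.
The resulting polynomial has degree 4 and real coefficients as required.

p(z) = z^4 -2·z^3 -15·z^2 + 50·z -250.


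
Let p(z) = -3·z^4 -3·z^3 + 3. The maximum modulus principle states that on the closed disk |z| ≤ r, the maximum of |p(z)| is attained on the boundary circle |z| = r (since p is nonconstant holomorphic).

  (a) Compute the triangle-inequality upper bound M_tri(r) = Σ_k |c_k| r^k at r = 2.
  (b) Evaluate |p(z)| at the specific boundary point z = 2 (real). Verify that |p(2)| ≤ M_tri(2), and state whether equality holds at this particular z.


Coefficients: c_0 = 3, c_1 = 0, c_2 = 0, c_3 = -3, c_4 = -3. Radius r = 2.
Part (a). Triangle bound: M_tri(r) = Σ_k |c_k| r^k
  = |3|·2^0 + |0|·2^1 + |0|·2^2 + |-3|·2^3 + |-3|·2^4
  = 3 + 0 + 0 + 24 + 48 = 75.
This bounds M(r) := max_{|z|=r} |p(z)| from above; equality holds iff all terms c_k z^k can be made to align in phase at a single z on |z|=r.
Part (b). At z = 2 (real, on the circle |z| = r):
  p(2) = (3)·2^0 + (0)·2^1 + (0)·2^2 + (-3)·2^3 + (-3)·2^4 = -69.
  |p(2)| = 69.
Check: |p(2)| = 69 ≤ 75 = M_tri(2). ✓ Equality does not hold at z = 2 (the coefficients have mixed signs, so the terms do not all align in phase there).

M_tri(2) = 75; |p(2)| = 69; equality at z=2: no.


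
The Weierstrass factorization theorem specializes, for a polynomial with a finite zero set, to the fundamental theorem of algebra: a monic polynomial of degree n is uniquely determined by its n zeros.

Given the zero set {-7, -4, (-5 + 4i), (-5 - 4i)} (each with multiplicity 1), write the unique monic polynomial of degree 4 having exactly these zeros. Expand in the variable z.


The polynomial is p(z) = ∏_{α ∈ S} (z − α), where S = {-7, -4, (-5 + 4i), (-5 - 4i)}.
Expanding the product yields: p(z) = z^4 + 21·z^3 + 179·z^2 + 731·z + 1148.
Note conjugate pairs combine to real quadratics: (z − (-5+4i))(z − (-5−4i)) = z² + 10z + 41.
The resulting polynomial has degree 4 and real coefficients as required.

p(z) = z^4 + 21·z^3 + 179·z^2 + 731·z + 1148.


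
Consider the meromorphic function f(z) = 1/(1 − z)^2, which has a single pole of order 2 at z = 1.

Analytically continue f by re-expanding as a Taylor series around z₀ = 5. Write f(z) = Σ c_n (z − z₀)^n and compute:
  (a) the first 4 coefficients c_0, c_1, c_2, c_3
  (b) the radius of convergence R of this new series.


Let w = z − z₀, so z = z₀ + w.
Then 1 − z = 1 − (z₀ + w) = (1 − z₀) − w = -4 − w.
f(z) = 1/(-4 − w)^2 = (1/(-4)^2) · (1 − w/(-4))^{−2}.
By the binomial series (1−u)^{−2} = Σ_{n≥0} C(n+1, 1) u^n for |u|<1, with u = w/(-4):
  c_n = C(n+1, 1) / (-4)^(n+2).
  c_0 = 1/(-4)^2 = 1/16.
  c_1 = 2/(-4)^3 = -1/32.
  c_2 = 3/(-4)^4 = 3/256.
  c_3 = 4/(-4)^5 = -1/256.
The series is valid for |w/d| < 1, i.e. |z − z₀| < |d|.
Radius of convergence: R = |1 − z₀| = |-4| = 4 (distance from z₀ to the singularity z = 1).

c_0 = 1/16, c_1 = -1/32, c_2 = 3/256, c_3 = -1/256; R = 4.


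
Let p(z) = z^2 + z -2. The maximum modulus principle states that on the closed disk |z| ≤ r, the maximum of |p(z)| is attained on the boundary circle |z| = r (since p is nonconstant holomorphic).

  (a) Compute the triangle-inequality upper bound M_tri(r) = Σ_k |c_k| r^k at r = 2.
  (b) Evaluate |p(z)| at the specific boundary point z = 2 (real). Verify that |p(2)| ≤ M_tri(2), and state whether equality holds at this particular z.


Coefficients: c_0 = -2, c_1 = 1, c_2 = 1. Radius r = 2.
Part (a). Triangle bound: M_tri(r) = Σ_k |c_k| r^k
  = |-2|·2^0 + |1|·2^1 + |1|·2^2
  = 2 + 2 + 4 = 8.
This bounds M(r) := max_{|z|=r} |p(z)| from above; equality holds iff all terms c_k z^k can be made to align in phase at a single z on |z|=r.
Part (b). At z = 2 (real, on the circle |z| = r):
  p(2) = (-2)·2^0 + (1)·2^1 + (1)·2^2 = 4.
  |p(2)| = 4.
Check: |p(2)| = 4 ≤ 8 = M_tri(2). ✓ Equality does not hold at z = 2 (the coefficients have mixed signs, so the terms do not all align in phase there).

M_tri(2) = 8; |p(2)| = 4; equality at z=2: no.


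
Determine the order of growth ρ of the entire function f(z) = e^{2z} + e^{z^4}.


Each summand is entire of order 1 and 4 respectively (as in the single-exponential case). The order of a sum is at most the max of the orders, so ρ ≤ 4. For the lower bound: on |z|=r choose arg z so that 1z^4 is real positive; then |e^{1z^4}| = e^{1r^4} while |e^{2z}| ≤ e^{2r^1} = o(e^{1r^4}). So |f| ≥ e^{1r^4}(1 − o(1)) and ρ ≥ 4. Hence ρ = max(1, 4) = 4.
Therefore ρ = 4.

Order ρ = 4.


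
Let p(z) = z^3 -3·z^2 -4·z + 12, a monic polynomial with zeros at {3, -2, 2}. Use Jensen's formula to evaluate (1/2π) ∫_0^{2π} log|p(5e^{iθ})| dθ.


Zeros: -2, 2, 3; r = 5.
Inside |z| < r: -2, 2, 3. Outside (|z| ≥ r): ∅.
p(0) = 12, so log|p(0)| = log(12) = 2.4849.
Apply Jensen: I(r) = log|p(0)| + Σ_k log(r/|z_k|), summed over zeros inside |z| < r.
  log(r/|z_k|) for z_k = 3: log(5/3) = 0.5108
  log(r/|z_k|) for z_k = -2: log(5/2) = 0.9163
  log(r/|z_k|) for z_k = 2: log(5/2) = 0.9163
Sum over inside zeros: 2.3434.
I(r) = log|p(0)| + (inside sum) = 2.4849 + 2.3434 = 4.8283.
Closed form (all zeros inside, monic): I(r) = n·log(r) = 3·log(5) = 4.8283. ✓

I(r) ≈ 4.8283.


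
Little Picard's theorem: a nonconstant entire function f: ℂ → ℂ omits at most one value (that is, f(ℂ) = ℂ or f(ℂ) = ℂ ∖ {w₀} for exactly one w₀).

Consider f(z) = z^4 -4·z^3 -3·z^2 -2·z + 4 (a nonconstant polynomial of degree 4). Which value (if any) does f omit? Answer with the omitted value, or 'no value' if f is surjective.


Little Picard bounds the complement of f(ℂ) to at most one point.
For every w ∈ ℂ, the equation p(z) − w = 0 is a nonconstant polynomial in z and hence has at least one root by the fundamental theorem of algebra. So p is surjective onto ℂ, omitting no value.

Omitted value: no value.


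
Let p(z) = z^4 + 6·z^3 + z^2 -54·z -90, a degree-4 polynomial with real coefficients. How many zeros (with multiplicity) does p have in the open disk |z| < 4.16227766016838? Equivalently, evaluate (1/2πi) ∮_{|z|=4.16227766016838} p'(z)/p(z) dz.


The zeros of p are: 3, -3, (-3 + 1i), (-3 - 1i).
Their magnitudes are: 3, 3, 3.162, 3.162.
Zeros with |z| < R = 4.16227766016838: 3, -3, (-3 + 1i), (-3 - 1i).
Count = 4.
By the argument principle, (1/2πi) ∮_{|z|=R} p'(z)/p(z) dz equals exactly this count.

Number of zeros inside |z| < 4.16227766016838: 4.


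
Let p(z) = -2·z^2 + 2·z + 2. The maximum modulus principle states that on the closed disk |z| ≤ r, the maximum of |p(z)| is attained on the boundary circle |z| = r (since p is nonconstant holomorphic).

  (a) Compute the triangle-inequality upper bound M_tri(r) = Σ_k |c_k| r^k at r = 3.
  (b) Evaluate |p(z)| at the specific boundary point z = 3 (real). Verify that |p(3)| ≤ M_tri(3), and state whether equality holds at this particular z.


Coefficients: c_0 = 2, c_1 = 2, c_2 = -2. Radius r = 3.
Part (a). Triangle bound: M_tri(r) = Σ_k |c_k| r^k
  = |2|·3^0 + |2|·3^1 + |-2|·3^2
  = 2 + 6 + 18 = 26.
This bounds M(r) := max_{|z|=r} |p(z)| from above; equality holds iff all terms c_k z^k can be made to align in phase at a single z on |z|=r.
Part (b). At z = 3 (real, on the circle |z| = r):
  p(3) = (2)·3^0 + (2)·3^1 + (-2)·3^2 = -10.
  |p(3)| = 10.
Check: |p(3)| = 10 ≤ 26 = M_tri(3). ✓ Equality does not hold at z = 3 (the coefficients have mixed signs, so the terms do not all align in phase there).

M_tri(3) = 26; |p(3)| = 10; equality at z=3: no.


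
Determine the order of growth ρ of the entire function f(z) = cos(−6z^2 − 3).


Write cos(w) = (e^{iw} ± e^{−iw})/(2 or 2i), so |cos(w)| ≤ e^{|w|}. With w = −6z^2 − 3, |w| ≤ 6r^2 + 3 on |z|=r, giving M(r) ≤ e^{6r^2 + 3} and ρ ≤ 2. For the lower bound, choose z on |z|=r with -6z^2 purely imaginary of modulus 6r^2; then |cos(−6z^2 − 3)| grows like e^{6r^2}/2, so ρ ≥ 2. Hence ρ = 2.
Therefore ρ = 2.

Order ρ = 2.


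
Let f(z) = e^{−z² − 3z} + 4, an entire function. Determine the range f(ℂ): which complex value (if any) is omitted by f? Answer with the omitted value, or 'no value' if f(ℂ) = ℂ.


Little Picard bounds the complement of f(ℂ) to at most one point.
The exponent g(z) = −z² − 3z is a nonconstant polynomial, hence surjective onto ℂ. So e^{g(z)} takes every value in {e^w : w ∈ ℂ} = ℂ ∖ {0}. Adding 4 shifts the range to ℂ ∖ {4}. f omits exactly 4.

Omitted value: 4.


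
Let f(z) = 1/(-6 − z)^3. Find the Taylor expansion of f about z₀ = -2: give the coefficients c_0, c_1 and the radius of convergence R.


Let w = z − z₀, so z = z₀ + w.
Then -6 − z = -6 − (z₀ + w) = (-6 − z₀) − w = -4 − w.
f(z) = 1/(-4 − w)^3 = (1/(-4)^3) · (1 − w/(-4))^{−3}.
By the binomial series (1−u)^{−3} = Σ_{n≥0} C(n+2, 2) u^n for |u|<1, with u = w/(-4):
  c_n = C(n+2, 2) / (-4)^(n+3).
  c_0 = 1/(-4)^3 = -1/64.
  c_1 = 3/(-4)^4 = 3/256.
The series is valid for |w/d| < 1, i.e. |z − z₀| < |d|.
Radius of convergence: R = |-6 − z₀| = |-4| = 4 (distance from z₀ to the singularity z = -6).

c_0 = -1/64, c_1 = 3/256; R = 4.


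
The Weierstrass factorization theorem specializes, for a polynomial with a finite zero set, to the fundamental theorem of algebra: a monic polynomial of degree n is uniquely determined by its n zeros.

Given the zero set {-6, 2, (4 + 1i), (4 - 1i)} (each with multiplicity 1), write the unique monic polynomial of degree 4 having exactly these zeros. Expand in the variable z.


The polynomial is p(z) = ∏_{α ∈ S} (z − α), where S = {-6, 2, (4 + 1i), (4 - 1i)}.
Expanding the product yields: p(z) = z^4 -4·z^3 -27·z^2 + 164·z -204.
Note conjugate pairs combine to real quadratics: (z − (4+1i))(z − (4−1i)) = z² − 8z + 17.
The resulting polynomial has degree 4 and real coefficients as required.

p(z) = z^4 -4·z^3 -27·z^2 + 164·z -204.


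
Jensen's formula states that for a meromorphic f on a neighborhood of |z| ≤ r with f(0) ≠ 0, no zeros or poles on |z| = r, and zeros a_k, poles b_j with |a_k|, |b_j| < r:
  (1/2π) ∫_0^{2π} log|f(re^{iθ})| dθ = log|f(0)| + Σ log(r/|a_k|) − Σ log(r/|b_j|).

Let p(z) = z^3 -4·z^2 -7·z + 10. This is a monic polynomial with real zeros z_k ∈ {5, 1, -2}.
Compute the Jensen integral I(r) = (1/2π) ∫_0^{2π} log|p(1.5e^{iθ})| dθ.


Zeros: -2, 1, 5; r = 1.5.
Inside |z| < r: 1. Outside (|z| ≥ r): -2, 5.
p(0) = 10, so log|p(0)| = log(10) = 2.3026.
Apply Jensen: I(r) = log|p(0)| + Σ_k log(r/|z_k|), summed over zeros inside |z| < r.
  log(r/|z_k|) for z_k = 1: log(1.5/1) = 0.4055
  Outside zeros (-2, 5) contribute nothing to the Jensen sum.
Sum over inside zeros: 0.4055.
I(r) = log|p(0)| + (inside sum) = 2.3026 + 0.4055 = 2.7081.
Note: since some zeros are outside |z| ≤ r, the simplified n·log(r) form does NOT apply — only the inside zeros contribute.

I(r) ≈ 2.7081.


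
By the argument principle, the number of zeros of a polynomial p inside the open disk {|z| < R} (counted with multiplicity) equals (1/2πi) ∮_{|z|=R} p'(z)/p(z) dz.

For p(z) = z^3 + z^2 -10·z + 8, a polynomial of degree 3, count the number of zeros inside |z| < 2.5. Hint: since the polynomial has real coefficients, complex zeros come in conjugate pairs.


The zeros of p are: 1, -4, 2.
Their magnitudes are: 1, 4, 2.
Zeros with |z| < R = 2.5: 1, 2.
Count = 2.
By the argument principle, (1/2πi) ∮_{|z|=R} p'(z)/p(z) dz equals exactly this count.

Number of zeros inside |z| < 2.5: 2.


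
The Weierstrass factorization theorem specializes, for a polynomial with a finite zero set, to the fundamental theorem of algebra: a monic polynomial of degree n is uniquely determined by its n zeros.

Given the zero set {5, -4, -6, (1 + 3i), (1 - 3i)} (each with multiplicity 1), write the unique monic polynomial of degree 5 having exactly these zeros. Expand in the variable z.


The polynomial is p(z) = ∏_{α ∈ S} (z − α), where S = {5, -4, -6, (1 + 3i), (1 - 3i)}.
Expanding the product yields: p(z) = z^5 + 3·z^4 -26·z^3 -18·z^2 -20·z -1200.
Note conjugate pairs combine to real quadratics: (z − (1+3i))(z − (1−3i)) = z² − 2z + 10.
The resulting polynomial has degree 5 and real coefficients as required.

p(z) = z^5 + 3·z^4 -26·z^3 -18·z^2 -20·z -1200.


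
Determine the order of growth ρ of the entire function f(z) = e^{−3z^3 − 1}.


|e^{−3z^3 − 1}| = e^{Re(-3·z^3) + -1} ≤ e^{3|z|^3 + -1} = e^{3r^3 + -1} on |z| = r, so ρ ≤ 3. Choosing z on |z|=r so that -3·z^3 is real positive (always possible by picking arg z appropriately) gives |f(z)| = e^{3r^3 + -1}, matching the bound. The additive constant -1 does not affect log log M(r) ~ 3·log r. Hence ρ = 3.
Therefore ρ = 3.

Order ρ = 3.


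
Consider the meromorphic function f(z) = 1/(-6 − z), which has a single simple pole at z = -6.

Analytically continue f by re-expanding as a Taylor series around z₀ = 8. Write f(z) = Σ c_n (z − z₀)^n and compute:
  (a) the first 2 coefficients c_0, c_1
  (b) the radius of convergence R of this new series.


Let w = z − z₀, so z = z₀ + w.
Then -6 − z = -6 − (z₀ + w) = (-6 − z₀) − w = -14 − w.
f(z) = 1/(-14 − w) = (1/(-14)) · 1/(1 − w/(-14)) = Σ_{n≥0} w^n / (-14)^(n+1).
So c_n = 1/(-14)^(n+1):
  c_0 = 1/(-14)^1 = -1/14.
  c_1 = 1/(-14)^2 = 1/196.
The series is valid for |w/d| < 1, i.e. |z − z₀| < |d|.
Radius of convergence: R = |-6 − z₀| = |-14| = 14 (distance from z₀ to the singularity z = -6).

c_0 = -1/14, c_1 = 1/196; R = 14.


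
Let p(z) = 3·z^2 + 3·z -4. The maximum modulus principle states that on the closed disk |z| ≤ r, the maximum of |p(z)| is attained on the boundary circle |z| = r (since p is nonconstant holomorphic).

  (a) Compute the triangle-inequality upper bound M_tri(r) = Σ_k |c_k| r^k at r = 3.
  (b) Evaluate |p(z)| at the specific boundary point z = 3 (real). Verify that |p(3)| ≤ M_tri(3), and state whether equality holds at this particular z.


Coefficients: c_0 = -4, c_1 = 3, c_2 = 3. Radius r = 3.
Part (a). Triangle bound: M_tri(r) = Σ_k |c_k| r^k
  = |-4|·3^0 + |3|·3^1 + |3|·3^2
  = 4 + 9 + 27 = 40.
This bounds M(r) := max_{|z|=r} |p(z)| from above; equality holds iff all terms c_k z^k can be made to align in phase at a single z on |z|=r.
Part (b). At z = 3 (real, on the circle |z| = r):
  p(3) = (-4)·3^0 + (3)·3^1 + (3)·3^2 = 32.
  |p(3)| = 32.
Check: |p(3)| = 32 ≤ 40 = M_tri(3). ✓ Equality does not hold at z = 3 (the coefficients have mixed signs, so the terms do not all align in phase there).

M_tri(3) = 40; |p(3)| = 32; equality at z=3: no.


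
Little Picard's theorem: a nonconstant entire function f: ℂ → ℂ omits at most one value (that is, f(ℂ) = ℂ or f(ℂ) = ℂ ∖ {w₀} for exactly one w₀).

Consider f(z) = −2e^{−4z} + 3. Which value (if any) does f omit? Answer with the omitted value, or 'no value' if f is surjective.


Little Picard bounds the complement of f(ℂ) to at most one point.
e^{−4z} is never zero on ℂ, so -2·e^{−4z} takes every value in ℂ ∖ {0}. Adding 3 shifts the range to ℂ ∖ {3}. Thus f omits exactly the value 3.

Omitted value: 3.


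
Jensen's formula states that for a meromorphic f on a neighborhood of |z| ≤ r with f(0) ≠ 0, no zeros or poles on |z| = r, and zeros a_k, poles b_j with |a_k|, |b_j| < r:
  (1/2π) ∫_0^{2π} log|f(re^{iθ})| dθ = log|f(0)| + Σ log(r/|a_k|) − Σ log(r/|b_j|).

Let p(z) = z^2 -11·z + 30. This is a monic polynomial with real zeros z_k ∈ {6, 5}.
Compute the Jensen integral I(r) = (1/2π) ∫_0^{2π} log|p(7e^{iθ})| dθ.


Zeros: 5, 6; r = 7.
Inside |z| < r: 5, 6. Outside (|z| ≥ r): ∅.
p(0) = 30, so log|p(0)| = log(30) = 3.4012.
Apply Jensen: I(r) = log|p(0)| + Σ_k log(r/|z_k|), summed over zeros inside |z| < r.
  log(r/|z_k|) for z_k = 6: log(7/6) = 0.1542
  log(r/|z_k|) for z_k = 5: log(7/5) = 0.3365
Sum over inside zeros: 0.4906.
I(r) = log|p(0)| + (inside sum) = 3.4012 + 0.4906 = 3.8918.
Closed form (all zeros inside, monic): I(r) = n·log(r) = 2·log(7) = 3.8918. ✓

I(r) ≈ 3.8918.


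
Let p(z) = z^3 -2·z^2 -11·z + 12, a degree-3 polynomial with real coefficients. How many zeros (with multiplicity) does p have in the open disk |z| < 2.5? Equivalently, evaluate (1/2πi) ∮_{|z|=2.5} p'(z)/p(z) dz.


The zeros of p are: -3, 1, 4.
Their magnitudes are: 3, 1, 4.
Zeros with |z| < R = 2.5: 1.
Count = 1.
By the argument principle, (1/2πi) ∮_{|z|=R} p'(z)/p(z) dz equals exactly this count.

Number of zeros inside |z| < 2.5: 1.


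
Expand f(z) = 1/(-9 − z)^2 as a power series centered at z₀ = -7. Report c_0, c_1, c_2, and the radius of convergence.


Let w = z − z₀, so z = z₀ + w.
Then -9 − z = -9 − (z₀ + w) = (-9 − z₀) − w = -2 − w.
f(z) = 1/(-2 − w)^2 = (1/(-2)^2) · (1 − w/(-2))^{−2}.
By the binomial series (1−u)^{−2} = Σ_{n≥0} C(n+1, 1) u^n for |u|<1, with u = w/(-2):
  c_n = C(n+1, 1) / (-2)^(n+2).
  c_0 = 1/(-2)^2 = 1/4.
  c_1 = 2/(-2)^3 = -1/4.
  c_2 = 3/(-2)^4 = 3/16.
The series is valid for |w/d| < 1, i.e. |z − z₀| < |d|.
Radius of convergence: R = |-9 − z₀| = |-2| = 2 (distance from z₀ to the singularity z = -9).

c_0 = 1/4, c_1 = -1/4, c_2 = 3/16; R = 2.


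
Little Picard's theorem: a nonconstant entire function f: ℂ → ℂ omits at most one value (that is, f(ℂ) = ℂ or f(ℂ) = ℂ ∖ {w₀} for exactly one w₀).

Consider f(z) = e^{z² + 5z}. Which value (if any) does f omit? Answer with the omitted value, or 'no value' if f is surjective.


Little Picard bounds the complement of f(ℂ) to at most one point.
The exponent g(z) = z² + 5z is a nonconstant polynomial, hence surjective onto ℂ. So e^{g(z)} takes every value in {e^w : w ∈ ℂ} = ℂ ∖ {0}. Adding 0 shifts the range to ℂ ∖ {0}. f omits exactly 0.

Omitted value: 0.


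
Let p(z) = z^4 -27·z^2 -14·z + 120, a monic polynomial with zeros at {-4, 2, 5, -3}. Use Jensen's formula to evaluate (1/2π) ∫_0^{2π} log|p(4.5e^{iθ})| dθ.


Zeros: -4, -3, 2, 5; r = 4.5.
Inside |z| < r: -4, -3, 2. Outside (|z| ≥ r): 5.
p(0) = 120, so log|p(0)| = log(120) = 4.7875.
Apply Jensen: I(r) = log|p(0)| + Σ_k log(r/|z_k|), summed over zeros inside |z| < r.
  log(r/|z_k|) for z_k = -4: log(4.5/4) = 0.1178
  log(r/|z_k|) for z_k = 2: log(4.5/2) = 0.8109
  log(r/|z_k|) for z_k = -3: log(4.5/3) = 0.4055
  Outside zeros (5) contribute nothing to the Jensen sum.
Sum over inside zeros: 1.3342.
I(r) = log|p(0)| + (inside sum) = 4.7875 + 1.3342 = 6.1217.
Note: since some zeros are outside |z| ≤ r, the simplified n·log(r) form does NOT apply — only the inside zeros contribute.

I(r) ≈ 6.1217.


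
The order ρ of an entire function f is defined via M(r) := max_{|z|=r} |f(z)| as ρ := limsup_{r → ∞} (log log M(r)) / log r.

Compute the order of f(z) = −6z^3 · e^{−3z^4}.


M(r) = max_{|z|=r} |-6|·|z|^3·|e^{−3z^4}| = 6·r^3 · e^{3r^4} (the factors attain their maxima compatibly on |z|=r). Then log M(r) = log 6 + 3·log r + 3r^4, dominated by the last term, so log log M(r) ~ 4·log r. The polynomial factor -6z^3 contributes only a log r term and does not affect the order. ρ = 4.
Therefore ρ = 4.

Order ρ = 4.


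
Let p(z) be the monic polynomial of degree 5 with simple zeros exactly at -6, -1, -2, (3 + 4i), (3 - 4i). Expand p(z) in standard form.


The polynomial is p(z) = ∏_{α ∈ S} (z − α), where S = {-6, -1, -2, (3 + 4i), (3 - 4i)}.
Expanding the product yields: p(z) = z^5 + 3·z^4 -9·z^3 + 117·z^2 + 428·z + 300.
Note conjugate pairs combine to real quadratics: (z − (3+4i))(z − (3−4i)) = z² − 6z + 25.
The resulting polynomial has degree 5 and real coefficients as required.

p(z) = z^5 + 3·z^4 -9·z^3 + 117·z^2 + 428·z + 300.


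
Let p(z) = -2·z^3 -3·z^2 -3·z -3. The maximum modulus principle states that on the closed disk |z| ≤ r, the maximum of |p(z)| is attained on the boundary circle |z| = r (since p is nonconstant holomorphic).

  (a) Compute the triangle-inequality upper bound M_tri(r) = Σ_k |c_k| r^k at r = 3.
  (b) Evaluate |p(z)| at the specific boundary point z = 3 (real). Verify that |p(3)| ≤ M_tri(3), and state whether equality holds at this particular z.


Coefficients: c_0 = -3, c_1 = -3, c_2 = -3, c_3 = -2. Radius r = 3.
Part (a). Triangle bound: M_tri(r) = Σ_k |c_k| r^k
  = |-3|·3^0 + |-3|·3^1 + |-3|·3^2 + |-2|·3^3
  = 3 + 9 + 27 + 54 = 93.
This bounds M(r) := max_{|z|=r} |p(z)| from above; equality holds iff all terms c_k z^k can be made to align in phase at a single z on |z|=r.
Part (b). At z = 3 (real, on the circle |z| = r):
  p(3) = (-3)·3^0 + (-3)·3^1 + (-3)·3^2 + (-2)·3^3 = -93.
  |p(3)| = 93.
Since all nonzero coefficients share the same sign, |p(3)| = 93 = M_tri(3); the triangle bound is attained at z = 3, so in fact M(r) = 93.

M_tri(3) = 93; |p(3)| = 93; equality at z=3: yes.


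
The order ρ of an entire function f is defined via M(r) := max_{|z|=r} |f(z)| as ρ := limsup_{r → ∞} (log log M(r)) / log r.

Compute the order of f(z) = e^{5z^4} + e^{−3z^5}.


Each summand is entire of order 4 and 5 respectively (as in the single-exponential case). The order of a sum is at most the max of the orders, so ρ ≤ 5. For the lower bound: on |z|=r choose arg z so that -3z^5 is real positive; then |e^{-3z^5}| = e^{3r^5} while |e^{5z^4}| ≤ e^{5r^4} = o(e^{3r^5}). So |f| ≥ e^{3r^5}(1 − o(1)) and ρ ≥ 5. Hence ρ = max(4, 5) = 5.
Therefore ρ = 5.

Order ρ = 5.


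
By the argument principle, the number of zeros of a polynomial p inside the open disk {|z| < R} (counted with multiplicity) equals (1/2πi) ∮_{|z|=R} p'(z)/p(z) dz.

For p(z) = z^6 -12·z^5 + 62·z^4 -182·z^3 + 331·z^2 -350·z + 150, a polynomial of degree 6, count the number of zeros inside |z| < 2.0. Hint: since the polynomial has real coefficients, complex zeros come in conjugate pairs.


The zeros of p are: (3 + 1i), (3 - 1i), 3, 1, (1 + 2i), (1 - 2i).
Their magnitudes are: 3.162, 3.162, 3, 1, 2.236, 2.236.
Zeros with |z| < R = 2.0: 1.
Count = 1.
By the argument principle, (1/2πi) ∮_{|z|=R} p'(z)/p(z) dz equals exactly this count.

Number of zeros inside |z| < 2.0: 1.


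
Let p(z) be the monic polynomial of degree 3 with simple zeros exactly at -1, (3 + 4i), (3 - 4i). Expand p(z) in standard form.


The polynomial is p(z) = ∏_{α ∈ S} (z − α), where S = {-1, (3 + 4i), (3 - 4i)}.
Expanding the product yields: p(z) = z^3 -5·z^2 + 19·z + 25.
Note conjugate pairs combine to real quadratics: (z − (3+4i))(z − (3−4i)) = z² − 6z + 25.
The resulting polynomial has degree 3 and real coefficients as required.

p(z) = z^3 -5·z^2 + 19·z + 25.


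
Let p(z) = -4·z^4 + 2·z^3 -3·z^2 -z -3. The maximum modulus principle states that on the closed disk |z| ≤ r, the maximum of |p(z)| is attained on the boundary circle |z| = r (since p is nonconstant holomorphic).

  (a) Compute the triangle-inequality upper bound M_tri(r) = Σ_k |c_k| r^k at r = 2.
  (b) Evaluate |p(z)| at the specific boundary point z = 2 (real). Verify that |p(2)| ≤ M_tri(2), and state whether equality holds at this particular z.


Coefficients: c_0 = -3, c_1 = -1, c_2 = -3, c_3 = 2, c_4 = -4. Radius r = 2.
Part (a). Triangle bound: M_tri(r) = Σ_k |c_k| r^k
  = |-3|·2^0 + |-1|·2^1 + |-3|·2^2 + |2|·2^3 + |-4|·2^4
  = 3 + 2 + 12 + 16 + 64 = 97.
This bounds M(r) := max_{|z|=r} |p(z)| from above; equality holds iff all terms c_k z^k can be made to align in phase at a single z on |z|=r.
Part (b). At z = 2 (real, on the circle |z| = r):
  p(2) = (-3)·2^0 + (-1)·2^1 + (-3)·2^2 + (2)·2^3 + (-4)·2^4 = -65.
  |p(2)| = 65.
Check: |p(2)| = 65 ≤ 97 = M_tri(2). ✓ Equality does not hold at z = 2 (the coefficients have mixed signs, so the terms do not all align in phase there).

M_tri(2) = 97; |p(2)| = 65; equality at z=2: no.
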